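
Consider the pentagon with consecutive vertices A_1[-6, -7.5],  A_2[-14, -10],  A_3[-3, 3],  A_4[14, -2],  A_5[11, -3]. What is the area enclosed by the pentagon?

Σ = (-45) + (-72) + (-36) + (-20) + (-100.5) = -273.5
Area = |Σ|/2 = 136.75.

136.75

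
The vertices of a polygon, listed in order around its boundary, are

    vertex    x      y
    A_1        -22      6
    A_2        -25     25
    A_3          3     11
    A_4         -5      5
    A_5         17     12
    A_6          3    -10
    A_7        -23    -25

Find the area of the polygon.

A_1→A_2: (-22)(25) − (-25)(6) = -400
A_2→A_3: (-25)(11) − (3)(25) = -350
A_3→A_4: (3)(5) − (-5)(11) = 70
A_4→A_5: (-5)(12) − (17)(5) = -145
A_5→A_6: (17)(-10) − (3)(12) = -206
A_6→A_7: (3)(-25) − (-23)(-10) = -305
A_7→A_1: (-23)(6) − (-22)(-25) = -688
Σ = -2024
Area = |Σ|/2 = 1012.

1012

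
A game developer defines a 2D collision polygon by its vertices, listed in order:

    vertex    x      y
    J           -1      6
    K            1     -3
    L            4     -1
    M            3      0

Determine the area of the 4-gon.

Σ = (-3) + (11) + (3) + (18) = 29
Area = |Σ|/2 = 14.5.

14.5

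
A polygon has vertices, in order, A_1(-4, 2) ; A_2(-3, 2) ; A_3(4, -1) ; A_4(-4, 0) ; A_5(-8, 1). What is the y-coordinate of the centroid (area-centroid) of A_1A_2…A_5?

Apply the shoelace (surveyor's) formula. First the cross-terms c_i = x_i·y_{i+1} − x_{i+1}·y_i:
  -2, -5, -4, -4, -12  ⇒  2A = -27, A = -13.5.
Then Σ (y_i + y_{i+1})·c_i = -49, so ȳ = -49 / (6·(-13.5)) = 49/81.

49/81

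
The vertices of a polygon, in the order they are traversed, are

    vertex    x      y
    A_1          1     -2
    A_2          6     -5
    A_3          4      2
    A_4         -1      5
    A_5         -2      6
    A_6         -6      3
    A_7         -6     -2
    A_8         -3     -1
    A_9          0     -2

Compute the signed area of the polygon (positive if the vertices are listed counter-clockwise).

66.5

Apply the shoelace (surveyor's) formula: 2A = Σ (x_i·y_{i+1} − x_{i+1}·y_i), indices taken mod 9.
Σ = (7) + (32) + (22) + (4) + (30) + (30) + (0) + (6) + (2) = 133
Signed area = Σ/2 = 66.5 (positive ⇒ counter-clockwise traversal).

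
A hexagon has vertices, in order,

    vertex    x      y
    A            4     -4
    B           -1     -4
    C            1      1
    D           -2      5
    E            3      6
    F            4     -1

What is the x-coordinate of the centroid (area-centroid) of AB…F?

379/228

Apply the shoelace formula. First the cross-terms c_i = x_i·y_{i+1} − x_{i+1}·y_i:
  -20, 3, 7, -27, -27, -12  ⇒  2A = -76, A = -38.
Then Σ (x_i + x_{i+1})·c_i = -379, so x̄ = -379 / (6·(-38)) = 379/228.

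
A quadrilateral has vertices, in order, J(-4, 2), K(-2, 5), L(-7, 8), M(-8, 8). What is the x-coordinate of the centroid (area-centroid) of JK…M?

Apply the shoelace formula. First the cross-terms c_i = x_i·y_{i+1} − x_{i+1}·y_i:
  -16, 19, 8, 16  ⇒  2A = 27, A = 13.5.
Then Σ (x_i + x_{i+1})·c_i = -387, so x̄ = -387 / (6·13.5) = -43/9.

-43/9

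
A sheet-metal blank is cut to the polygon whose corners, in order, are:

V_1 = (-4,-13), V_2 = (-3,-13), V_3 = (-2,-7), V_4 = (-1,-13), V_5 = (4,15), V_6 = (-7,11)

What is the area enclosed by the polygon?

Apply the surveyor's formula: 2A = Σ (x_i·y_{i+1} − x_{i+1}·y_i), indices taken mod 6.
Σ = (13) + (-5) + (19) + (37) + (149) + (135) = 348
Area = |Σ|/2 = 174.

174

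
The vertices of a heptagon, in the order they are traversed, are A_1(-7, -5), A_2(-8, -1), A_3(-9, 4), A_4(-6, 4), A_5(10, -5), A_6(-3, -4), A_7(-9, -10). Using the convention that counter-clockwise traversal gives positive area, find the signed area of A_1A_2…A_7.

-91

Apply the surveyor's formula: 2A = Σ (x_i·y_{i+1} − x_{i+1}·y_i), indices taken mod 7.
Σ = (-33) + (-41) + (-12) + (-10) + (-55) + (-6) + (-25) = -182
Signed area = Σ/2 = -91 (negative ⇒ clockwise traversal).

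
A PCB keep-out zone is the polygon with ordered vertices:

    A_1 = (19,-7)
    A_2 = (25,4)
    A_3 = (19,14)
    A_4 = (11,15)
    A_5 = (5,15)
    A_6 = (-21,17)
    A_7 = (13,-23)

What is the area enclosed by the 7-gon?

Σ = (251) + (274) + (131) + (90) + (400) + (262) + (346) = 1754
Area = |Σ|/2 = 877.

877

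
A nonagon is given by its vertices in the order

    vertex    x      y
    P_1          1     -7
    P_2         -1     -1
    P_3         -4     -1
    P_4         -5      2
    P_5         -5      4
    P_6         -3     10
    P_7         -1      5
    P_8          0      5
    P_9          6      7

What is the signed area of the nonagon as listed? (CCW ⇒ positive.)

-80.5

Apply the surveyor's formula: 2A = Σ (x_i·y_{i+1} − x_{i+1}·y_i), indices taken mod 9.
Σ = (-8) + (-3) + (-13) + (-10) + (-38) + (-5) + (-5) + (-30) + (-49) = -161
Signed area = Σ/2 = -80.5 (negative ⇒ clockwise traversal).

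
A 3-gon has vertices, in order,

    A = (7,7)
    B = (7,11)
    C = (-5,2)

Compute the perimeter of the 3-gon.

32

|AB| = √((0)² + (4)²) = √16 = 4
|BC| = √((-12)² + (-9)²) = √225 = 15
|CA| = √((12)² + (5)²) = √169 = 13
Perimeter = 4 + 15 + 13 = 32.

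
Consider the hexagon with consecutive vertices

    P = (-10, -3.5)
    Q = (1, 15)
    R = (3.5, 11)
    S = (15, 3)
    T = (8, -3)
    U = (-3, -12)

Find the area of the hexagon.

313

Apply the shoelace formula: 2A = Σ (x_i·y_{i+1} − x_{i+1}·y_i), indices taken mod 6.
P→Q: (-10)(15) − (1)(-3.5) = -146.5
Q→R: (1)(11) − (3.5)(15) = -41.5
R→S: (3.5)(3) − (15)(11) = -154.5
S→T: (15)(-3) − (8)(3) = -69
T→U: (8)(-12) − (-3)(-3) = -105
U→P: (-3)(-3.5) − (-10)(-12) = -109.5
Σ = -626
Area = |Σ|/2 = 313.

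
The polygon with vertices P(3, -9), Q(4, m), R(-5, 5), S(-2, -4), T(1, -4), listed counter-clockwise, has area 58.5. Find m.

Write out the shoelace sum; only the two edges meeting at Q involve m:
2·Area = [(3·m − 4·(-9)) + (4·5 − (-5)·m)] + 45
       = 8·m + 101 = 117
⇒ m = 2.

2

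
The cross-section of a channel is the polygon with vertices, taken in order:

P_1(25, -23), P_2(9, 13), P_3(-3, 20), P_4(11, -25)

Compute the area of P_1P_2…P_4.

489

Apply Gauss's area formula: 2A = Σ (x_i·y_{i+1} − x_{i+1}·y_i), indices taken mod 4.
Σ = (532) + (219) + (-145) + (372) = 978
Area = |Σ|/2 = 489.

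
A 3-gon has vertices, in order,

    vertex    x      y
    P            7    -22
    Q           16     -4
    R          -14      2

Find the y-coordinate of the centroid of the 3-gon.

Apply the shoelace formula. First the cross-terms c_i = x_i·y_{i+1} − x_{i+1}·y_i:
  324, -24, 294  ⇒  2A = 594, A = 297.
Then Σ (y_i + y_{i+1})·c_i = -14256, so ȳ = -14256 / (6·297) = -8.

-8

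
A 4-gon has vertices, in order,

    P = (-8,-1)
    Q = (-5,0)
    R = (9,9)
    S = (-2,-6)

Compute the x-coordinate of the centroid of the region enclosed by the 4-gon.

Apply the surveyor's formula. First the cross-terms c_i = x_i·y_{i+1} − x_{i+1}·y_i:
  -5, -45, -36, -46  ⇒  2A = -132, A = -66.
Then Σ (x_i + x_{i+1})·c_i = 93, so x̄ = 93 / (6·(-66)) = -31/132.

-31/132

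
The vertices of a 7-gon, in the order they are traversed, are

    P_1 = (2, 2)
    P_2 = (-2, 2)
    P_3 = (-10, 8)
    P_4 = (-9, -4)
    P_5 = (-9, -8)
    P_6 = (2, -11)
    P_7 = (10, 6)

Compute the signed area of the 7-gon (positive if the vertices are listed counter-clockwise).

202.5

Σ = (8) + (4) + (112) + (36) + (115) + (122) + (8) = 405
Signed area = Σ/2 = 202.5 (positive ⇒ counter-clockwise traversal).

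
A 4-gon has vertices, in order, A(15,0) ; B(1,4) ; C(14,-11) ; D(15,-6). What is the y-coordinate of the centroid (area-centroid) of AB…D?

Apply the shoelace formula. First the cross-terms c_i = x_i·y_{i+1} − x_{i+1}·y_i:
  60, -67, 81, 90  ⇒  2A = 164, A = 82.
Then Σ (y_i + y_{i+1})·c_i = -1208, so ȳ = -1208 / (6·82) = -302/123.

-302/123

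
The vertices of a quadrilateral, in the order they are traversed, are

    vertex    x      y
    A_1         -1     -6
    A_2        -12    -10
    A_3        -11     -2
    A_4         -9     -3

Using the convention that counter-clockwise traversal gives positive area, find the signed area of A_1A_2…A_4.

Apply the surveyor's formula: 2A = Σ (x_i·y_{i+1} − x_{i+1}·y_i), indices taken mod 4.
Σ = (-62) + (-86) + (15) + (51) = -82
Signed area = Σ/2 = -41 (negative ⇒ clockwise traversal).

-41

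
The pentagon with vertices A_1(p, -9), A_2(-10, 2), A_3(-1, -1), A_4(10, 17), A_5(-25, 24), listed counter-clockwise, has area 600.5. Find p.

Write out the shoelace sum; only the two edges meeting at A_1 involve p:
2·Area = [((-25)·(-9) − p·24) + (p·2 − (-10)·(-9))] + 670
       = -22·p + 805 = 1201
⇒ p = -18.

-18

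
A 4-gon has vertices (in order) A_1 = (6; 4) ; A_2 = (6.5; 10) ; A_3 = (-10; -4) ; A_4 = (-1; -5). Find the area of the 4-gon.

90

A_1→A_2: (6)(10) − (6.5)(4) = 34
A_2→A_3: (6.5)(-4) − (-10)(10) = 74
A_3→A_4: (-10)(-5) − (-1)(-4) = 46
A_4→A_1: (-1)(4) − (6)(-5) = 26
Σ = 180
Area = |Σ|/2 = 90.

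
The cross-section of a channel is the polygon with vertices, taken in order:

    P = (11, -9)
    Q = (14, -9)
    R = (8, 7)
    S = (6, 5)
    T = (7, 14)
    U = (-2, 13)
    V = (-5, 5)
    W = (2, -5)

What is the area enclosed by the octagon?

Σ = (27) + (170) + (-2) + (49) + (119) + (55) + (15) + (37) = 470
Area = |Σ|/2 = 235.

235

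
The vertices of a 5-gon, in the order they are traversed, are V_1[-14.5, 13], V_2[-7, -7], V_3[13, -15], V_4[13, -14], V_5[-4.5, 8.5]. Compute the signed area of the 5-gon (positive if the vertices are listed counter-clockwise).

256.875

Σ = (192.5) + (196) + (13) + (47.5) + (64.75) = 513.75
Signed area = Σ/2 = 256.875 (positive ⇒ counter-clockwise traversal).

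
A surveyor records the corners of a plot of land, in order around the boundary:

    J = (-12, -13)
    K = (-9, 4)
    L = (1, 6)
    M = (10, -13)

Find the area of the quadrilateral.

Apply the shoelace (surveyor's) formula: 2A = Σ (x_i·y_{i+1} − x_{i+1}·y_i), indices taken mod 4.
Σ = (-165) + (-58) + (-73) + (-286) = -582
Area = |Σ|/2 = 291.

291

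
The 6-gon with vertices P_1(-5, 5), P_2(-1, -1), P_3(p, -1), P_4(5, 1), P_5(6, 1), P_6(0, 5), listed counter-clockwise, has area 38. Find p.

The doubled signed area Σ (x_i y_{i+1} − x_{i+1} y_i) is linear in p.
With p=0 it equals 70; the coefficient of p is 2 (from the two edges through P_3).
So 2·p + 70 = 2·38 = 76 ⇒ p = 3.

3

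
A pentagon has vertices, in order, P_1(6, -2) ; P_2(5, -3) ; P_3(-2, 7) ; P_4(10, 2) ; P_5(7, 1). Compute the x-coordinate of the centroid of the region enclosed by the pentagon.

Apply the shoelace (surveyor's) formula. First the cross-terms c_i = x_i·y_{i+1} − x_{i+1}·y_i:
  -8, 29, -74, -4, -20  ⇒  2A = -77, A = -38.5.
Then Σ (x_i + x_{i+1})·c_i = -921, so x̄ = -921 / (6·(-38.5)) = 307/77.

307/77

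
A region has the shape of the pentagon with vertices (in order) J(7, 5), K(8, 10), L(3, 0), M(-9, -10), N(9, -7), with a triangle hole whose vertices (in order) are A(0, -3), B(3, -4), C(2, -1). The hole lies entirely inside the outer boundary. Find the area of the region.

Outer boundary:
Apply the shoelace formula: 2A = Σ (x_i·y_{i+1} − x_{i+1}·y_i), indices taken mod 5.
Σ = (30) + (-30) + (-30) + (153) + (94) = 217
Area = |Σ|/2 = 108.5.
Hole:
Apply Gauss's area formula: 2A = Σ (x_i·y_{i+1} − x_{i+1}·y_i), indices taken mod 3.
A→B: (0)(-4) − (3)(-3) = 9
B→C: (3)(-1) − (2)(-4) = 5
C→A: (2)(-3) − (0)(-1) = -6
Σ = 8
Area = |Σ|/2 = 4.
Net area = 108.5 − 4 = 104.5.

104.5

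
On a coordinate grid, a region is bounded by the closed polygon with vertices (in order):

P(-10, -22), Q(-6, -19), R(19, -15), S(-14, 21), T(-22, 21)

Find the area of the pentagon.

780

Apply the shoelace (surveyor's) formula: 2A = Σ (x_i·y_{i+1} − x_{i+1}·y_i), indices taken mod 5.
Σ = (58) + (451) + (189) + (168) + (694) = 1560
Area = |Σ|/2 = 780.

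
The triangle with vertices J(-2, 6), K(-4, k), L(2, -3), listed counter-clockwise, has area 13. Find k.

4

Write out the shoelace sum; only the two edges meeting at K involve k:
2·Area = [((-2)·k − (-4)·6) + ((-4)·(-3) − 2·k)] + 6
       = -4·k + 42 = 26
⇒ k = 4.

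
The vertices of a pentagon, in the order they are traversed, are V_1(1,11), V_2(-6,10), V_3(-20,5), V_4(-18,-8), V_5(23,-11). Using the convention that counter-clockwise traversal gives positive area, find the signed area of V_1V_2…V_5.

Σ = (76) + (170) + (250) + (382) + (264) = 1142
Signed area = Σ/2 = 571 (positive ⇒ counter-clockwise traversal).

571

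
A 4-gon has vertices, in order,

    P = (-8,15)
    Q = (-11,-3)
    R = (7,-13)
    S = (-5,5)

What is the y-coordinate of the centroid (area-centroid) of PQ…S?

Apply the shoelace (surveyor's) formula. First the cross-terms c_i = x_i·y_{i+1} − x_{i+1}·y_i:
  189, 164, -30, -35  ⇒  2A = 288, A = 144.
Then Σ (y_i + y_{i+1})·c_i = -816, so ȳ = -816 / (6·144) = -17/18.

-17/18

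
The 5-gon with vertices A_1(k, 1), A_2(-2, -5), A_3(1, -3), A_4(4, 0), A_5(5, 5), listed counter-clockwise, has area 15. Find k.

2

The doubled signed area Σ (x_i y_{i+1} − x_{i+1} y_i) is linear in k.
With k=0 it equals 50; the coefficient of k is -10 (from the two edges through A_1).
So -10·k + 50 = 2·15 = 30 ⇒ k = 2.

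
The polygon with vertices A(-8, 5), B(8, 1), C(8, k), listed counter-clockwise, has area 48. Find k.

7

The doubled signed area Σ (x_i y_{i+1} − x_{i+1} y_i) is linear in k.
With k=0 it equals -16; the coefficient of k is 16 (from the two edges through C).
So 16·k + -16 = 2·48 = 96 ⇒ k = 7.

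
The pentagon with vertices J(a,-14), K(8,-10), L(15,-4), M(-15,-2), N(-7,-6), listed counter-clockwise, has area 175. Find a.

-9

The doubled signed area Σ (x_i y_{i+1} − x_{i+1} y_i) is linear in a.
With a=0 it equals 314; the coefficient of a is -4 (from the two edges through J).
So -4·a + 314 = 2·175 = 350 ⇒ a = -9.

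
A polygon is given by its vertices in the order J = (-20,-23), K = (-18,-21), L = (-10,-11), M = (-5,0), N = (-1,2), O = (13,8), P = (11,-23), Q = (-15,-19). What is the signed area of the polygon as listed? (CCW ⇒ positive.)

-540.5

Apply the shoelace (surveyor's) formula: 2A = Σ (x_i·y_{i+1} − x_{i+1}·y_i), indices taken mod 8.
J→K: (-20)(-21) − (-18)(-23) = 6
K→L: (-18)(-11) − (-10)(-21) = -12
L→M: (-10)(0) − (-5)(-11) = -55
M→N: (-5)(2) − (-1)(0) = -10
N→O: (-1)(8) − (13)(2) = -34
O→P: (13)(-23) − (11)(8) = -387
P→Q: (11)(-19) − (-15)(-23) = -554
Q→J: (-15)(-23) − (-20)(-19) = -35
Σ = -1081
Signed area = Σ/2 = -540.5 (negative ⇒ clockwise traversal).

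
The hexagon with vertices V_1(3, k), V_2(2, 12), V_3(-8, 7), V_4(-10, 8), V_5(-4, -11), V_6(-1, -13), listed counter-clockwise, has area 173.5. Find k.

Write out the shoelace sum; only the two edges meeting at V_1 involve k:
2·Area = [((-1)·k − 3·(-13)) + (3·12 − 2·k)] + 299
       = -3·k + 374 = 347
⇒ k = 9.

9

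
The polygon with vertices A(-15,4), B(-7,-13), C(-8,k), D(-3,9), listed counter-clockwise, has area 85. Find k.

Write out the shoelace sum; only the two edges meeting at C involve k:
2·Area = [((-7)·k − (-8)·(-13)) + ((-8)·9 − (-3)·k)] + 346
       = -4·k + 170 = 170
⇒ k = 0.

0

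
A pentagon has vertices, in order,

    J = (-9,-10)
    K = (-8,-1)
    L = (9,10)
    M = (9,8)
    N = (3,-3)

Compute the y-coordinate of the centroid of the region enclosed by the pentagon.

-76/201

Apply the surveyor's formula. First the cross-terms c_i = x_i·y_{i+1} − x_{i+1}·y_i:
  -71, -71, -18, -51, -57  ⇒  2A = -268, A = -134.
Then Σ (y_i + y_{i+1})·c_i = 304, so ȳ = 304 / (6·(-134)) = -76/201.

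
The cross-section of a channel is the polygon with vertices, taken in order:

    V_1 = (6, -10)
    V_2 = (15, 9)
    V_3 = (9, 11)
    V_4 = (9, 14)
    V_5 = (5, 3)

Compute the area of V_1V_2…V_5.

102

Apply the shoelace (surveyor's) formula: 2A = Σ (x_i·y_{i+1} − x_{i+1}·y_i), indices taken mod 5.
Σ = (204) + (84) + (27) + (-43) + (-68) = 204
Area = |Σ|/2 = 102.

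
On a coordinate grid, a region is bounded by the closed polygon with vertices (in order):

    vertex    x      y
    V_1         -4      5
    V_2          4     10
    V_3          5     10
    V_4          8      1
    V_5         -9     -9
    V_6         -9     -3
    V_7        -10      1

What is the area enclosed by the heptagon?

Apply Gauss's area formula: 2A = Σ (x_i·y_{i+1} − x_{i+1}·y_i), indices taken mod 7.
Cross-terms: -60, -10, -75, -63, -54, -39, -46  ⇒  Σ = -347
Area = |Σ|/2 = 173.5.

173.5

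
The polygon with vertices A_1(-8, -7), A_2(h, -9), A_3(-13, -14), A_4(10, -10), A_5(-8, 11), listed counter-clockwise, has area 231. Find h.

Write out the shoelace sum; only the two edges meeting at A_2 involve h:
2·Area = [((-8)·(-9) − h·(-7)) + (h·(-14) − (-13)·(-9))] + 444
       = -7·h + 399 = 462
⇒ h = -9.

-9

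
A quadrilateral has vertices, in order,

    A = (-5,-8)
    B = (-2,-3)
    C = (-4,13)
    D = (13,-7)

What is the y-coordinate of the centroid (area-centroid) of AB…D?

Apply the shoelace (surveyor's) formula. First the cross-terms c_i = x_i·y_{i+1} − x_{i+1}·y_i:
  -1, -38, -141, -139  ⇒  2A = -319, A = -159.5.
Then Σ (y_i + y_{i+1})·c_i = 870, so ȳ = 870 / (6·(-159.5)) = -10/11.

-10/11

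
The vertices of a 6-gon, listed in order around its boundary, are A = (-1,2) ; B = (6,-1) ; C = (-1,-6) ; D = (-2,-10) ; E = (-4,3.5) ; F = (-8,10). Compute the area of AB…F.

Apply the shoelace formula: 2A = Σ (x_i·y_{i+1} − x_{i+1}·y_i), indices taken mod 6.
A→B: (-1)(-1) − (6)(2) = -11
B→C: (6)(-6) − (-1)(-1) = -37
C→D: (-1)(-10) − (-2)(-6) = -2
D→E: (-2)(3.5) − (-4)(-10) = -47
E→F: (-4)(10) − (-8)(3.5) = -12
F→A: (-8)(2) − (-1)(10) = -6
Σ = -115
Area = |Σ|/2 = 57.5.

57.5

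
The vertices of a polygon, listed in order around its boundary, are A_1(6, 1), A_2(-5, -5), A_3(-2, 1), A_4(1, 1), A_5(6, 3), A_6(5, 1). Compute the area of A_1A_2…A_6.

Apply the shoelace (surveyor's) formula: 2A = Σ (x_i·y_{i+1} − x_{i+1}·y_i), indices taken mod 6.
Σ = (-25) + (-15) + (-3) + (-3) + (-9) + (-1) = -56
Area = |Σ|/2 = 28.

28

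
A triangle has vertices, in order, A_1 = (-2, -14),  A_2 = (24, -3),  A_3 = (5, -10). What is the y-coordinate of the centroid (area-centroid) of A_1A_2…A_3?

-9

Apply the surveyor's formula. First the cross-terms c_i = x_i·y_{i+1} − x_{i+1}·y_i:
  342, -225, -90  ⇒  2A = 27, A = 13.5.
Then Σ (y_i + y_{i+1})·c_i = -729, so ȳ = -729 / (6·13.5) = -9.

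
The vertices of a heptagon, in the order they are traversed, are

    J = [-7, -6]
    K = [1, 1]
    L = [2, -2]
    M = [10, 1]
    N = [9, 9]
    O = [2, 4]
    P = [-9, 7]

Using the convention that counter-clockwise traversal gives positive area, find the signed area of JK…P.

Apply Gauss's area formula: 2A = Σ (x_i·y_{i+1} − x_{i+1}·y_i), indices taken mod 7.
Σ = (-1) + (-4) + (22) + (81) + (18) + (50) + (103) = 269
Signed area = Σ/2 = 134.5 (positive ⇒ counter-clockwise traversal).

134.5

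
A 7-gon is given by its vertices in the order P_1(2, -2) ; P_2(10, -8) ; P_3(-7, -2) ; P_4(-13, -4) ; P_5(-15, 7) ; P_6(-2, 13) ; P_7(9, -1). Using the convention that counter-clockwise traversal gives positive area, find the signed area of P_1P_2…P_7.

-266.5

Σ = (4) + (-76) + (2) + (-151) + (-181) + (-115) + (-16) = -533
Signed area = Σ/2 = -266.5 (negative ⇒ clockwise traversal).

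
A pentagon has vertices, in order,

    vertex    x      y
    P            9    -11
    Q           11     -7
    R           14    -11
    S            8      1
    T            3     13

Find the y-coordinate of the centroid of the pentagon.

Apply the shoelace formula. First the cross-terms c_i = x_i·y_{i+1} − x_{i+1}·y_i:
  58, -23, 102, 101, -150  ⇒  2A = 88, A = 44.
Then Σ (y_i + y_{i+1})·c_i = -536, so ȳ = -536 / (6·44) = -67/33.

-67/33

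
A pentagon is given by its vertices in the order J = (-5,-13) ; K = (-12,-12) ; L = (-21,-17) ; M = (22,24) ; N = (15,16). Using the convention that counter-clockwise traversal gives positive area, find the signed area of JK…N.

Σ = (-96) + (-48) + (-130) + (-8) + (-115) = -397
Signed area = Σ/2 = -198.5 (negative ⇒ clockwise traversal).

-198.5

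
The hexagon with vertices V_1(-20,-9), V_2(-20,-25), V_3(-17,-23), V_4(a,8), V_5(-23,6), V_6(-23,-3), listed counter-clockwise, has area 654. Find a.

Write out the shoelace sum; only the two edges meeting at V_4 involve a:
2·Area = [((-17)·8 − a·(-23)) + (a·6 − (-23)·8)] + 709
       = 29·a + 757 = 1308
⇒ a = 19.

19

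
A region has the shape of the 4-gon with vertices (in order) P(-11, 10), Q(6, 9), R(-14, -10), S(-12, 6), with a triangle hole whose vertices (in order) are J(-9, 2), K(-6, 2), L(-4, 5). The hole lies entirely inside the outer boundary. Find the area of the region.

171

Outer boundary:
P→Q: (-11)(9) − (6)(10) = -159
Q→R: (6)(-10) − (-14)(9) = 66
R→S: (-14)(6) − (-12)(-10) = -204
S→P: (-12)(10) − (-11)(6) = -54
Σ = -351
Area = |Σ|/2 = 175.5.
Hole:
Apply the surveyor's formula: 2A = Σ (x_i·y_{i+1} − x_{i+1}·y_i), indices taken mod 3.
Σ = (-6) + (-22) + (37) = 9
Area = |Σ|/2 = 4.5.
Net area = 175.5 − 4.5 = 171.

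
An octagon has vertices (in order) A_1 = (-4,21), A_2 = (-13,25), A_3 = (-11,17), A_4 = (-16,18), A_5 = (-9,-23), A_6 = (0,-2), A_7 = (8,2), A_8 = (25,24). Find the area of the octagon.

Cross-terms: 173, 54, 74, 530, 18, 16, 142, 621  ⇒  Σ = 1628
Area = |Σ|/2 = 814.

814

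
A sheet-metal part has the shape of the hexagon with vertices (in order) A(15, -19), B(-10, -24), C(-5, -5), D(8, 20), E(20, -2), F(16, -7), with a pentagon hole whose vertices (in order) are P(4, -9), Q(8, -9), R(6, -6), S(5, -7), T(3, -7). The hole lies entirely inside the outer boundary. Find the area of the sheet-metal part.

Outer boundary:
Cross-terms: -550, -70, -60, -416, -108, -199  ⇒  Σ = -1403
Area = |Σ|/2 = 701.5.
Hole:
Σ = (36) + (6) + (-12) + (-14) + (1) = 17
Area = |Σ|/2 = 8.5.
Net area = 701.5 − 8.5 = 693.

693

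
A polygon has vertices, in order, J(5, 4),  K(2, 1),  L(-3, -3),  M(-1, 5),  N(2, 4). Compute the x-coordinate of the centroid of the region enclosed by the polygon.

Apply the shoelace formula. First the cross-terms c_i = x_i·y_{i+1} − x_{i+1}·y_i:
  -3, -3, -18, -14, -12  ⇒  2A = -50, A = -25.
Then Σ (x_i + x_{i+1})·c_i = -44, so x̄ = -44 / (6·(-25)) = 22/75.

22/75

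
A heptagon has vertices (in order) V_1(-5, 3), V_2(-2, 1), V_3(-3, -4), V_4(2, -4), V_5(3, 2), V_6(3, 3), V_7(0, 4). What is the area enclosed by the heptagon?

41.5

Apply the surveyor's formula: 2A = Σ (x_i·y_{i+1} − x_{i+1}·y_i), indices taken mod 7.
Cross-terms: 1, 11, 20, 16, 3, 12, 20  ⇒  Σ = 83
Area = |Σ|/2 = 41.5.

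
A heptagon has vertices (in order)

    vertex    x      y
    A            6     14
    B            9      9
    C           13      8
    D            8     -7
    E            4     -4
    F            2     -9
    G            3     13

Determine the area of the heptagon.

143.5

Apply Gauss's area formula: 2A = Σ (x_i·y_{i+1} − x_{i+1}·y_i), indices taken mod 7.
A→B: (6)(9) − (9)(14) = -72
B→C: (9)(8) − (13)(9) = -45
C→D: (13)(-7) − (8)(8) = -155
D→E: (8)(-4) − (4)(-7) = -4
E→F: (4)(-9) − (2)(-4) = -28
F→G: (2)(13) − (3)(-9) = 53
G→A: (3)(14) − (6)(13) = -36
Σ = -287
Area = |Σ|/2 = 143.5.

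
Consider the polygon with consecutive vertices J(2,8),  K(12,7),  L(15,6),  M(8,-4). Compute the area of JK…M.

75.5

Apply Gauss's area formula: 2A = Σ (x_i·y_{i+1} − x_{i+1}·y_i), indices taken mod 4.
Σ = (-82) + (-33) + (-108) + (72) = -151
Area = |Σ|/2 = 75.5.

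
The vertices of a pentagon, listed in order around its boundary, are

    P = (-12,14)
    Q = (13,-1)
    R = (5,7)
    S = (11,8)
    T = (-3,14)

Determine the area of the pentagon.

P→Q: (-12)(-1) − (13)(14) = -170
Q→R: (13)(7) − (5)(-1) = 96
R→S: (5)(8) − (11)(7) = -37
S→T: (11)(14) − (-3)(8) = 178
T→P: (-3)(14) − (-12)(14) = 126
Σ = 193
Area = |Σ|/2 = 96.5.

96.5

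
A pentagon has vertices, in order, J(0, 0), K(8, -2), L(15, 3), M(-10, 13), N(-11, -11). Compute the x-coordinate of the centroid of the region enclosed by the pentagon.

Apply the shoelace (surveyor's) formula. First the cross-terms c_i = x_i·y_{i+1} − x_{i+1}·y_i:
  0, 54, 225, 253, 0  ⇒  2A = 532, A = 266.
Then Σ (x_i + x_{i+1})·c_i = -2946, so x̄ = -2946 / (6·266) = -491/266.

-491/266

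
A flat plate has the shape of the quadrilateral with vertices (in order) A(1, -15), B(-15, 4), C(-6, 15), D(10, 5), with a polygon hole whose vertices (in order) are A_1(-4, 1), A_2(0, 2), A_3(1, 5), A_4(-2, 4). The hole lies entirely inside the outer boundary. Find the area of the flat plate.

Outer boundary:
Cross-terms: -221, -201, -180, -155  ⇒  Σ = -757
Area = |Σ|/2 = 378.5.
Hole:
A_1→A_2: (-4)(2) − (0)(1) = -8
A_2→A_3: (0)(5) − (1)(2) = -2
A_3→A_4: (1)(4) − (-2)(5) = 14
A_4→A_1: (-2)(1) − (-4)(4) = 14
Σ = 18
Area = |Σ|/2 = 9.
Net area = 378.5 − 9 = 369.5.

369.5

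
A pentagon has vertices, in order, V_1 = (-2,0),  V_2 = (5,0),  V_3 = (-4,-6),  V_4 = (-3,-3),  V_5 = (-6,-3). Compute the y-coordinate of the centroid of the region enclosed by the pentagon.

-2

Apply the shoelace formula. First the cross-terms c_i = x_i·y_{i+1} − x_{i+1}·y_i:
  0, -30, -6, -9, -6  ⇒  2A = -51, A = -25.5.
Then Σ (y_i + y_{i+1})·c_i = 306, so ȳ = 306 / (6·(-25.5)) = -2.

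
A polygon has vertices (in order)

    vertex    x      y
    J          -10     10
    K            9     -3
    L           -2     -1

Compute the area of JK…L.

52.5

Σ = (-60) + (-15) + (-30) = -105
Area = |Σ|/2 = 52.5.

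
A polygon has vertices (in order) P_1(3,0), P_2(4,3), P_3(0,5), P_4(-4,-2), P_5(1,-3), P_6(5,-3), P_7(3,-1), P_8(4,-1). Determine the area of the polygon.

Σ = (9) + (20) + (20) + (14) + (12) + (4) + (1) + (3) = 83
Area = |Σ|/2 = 41.5.

41.5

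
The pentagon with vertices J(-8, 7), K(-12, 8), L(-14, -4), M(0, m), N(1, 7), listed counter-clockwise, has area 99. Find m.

Write out the shoelace sum; only the two edges meeting at M involve m:
2·Area = [((-14)·m − 0·(-4)) + (0·7 − 1·m)] + 243
       = -15·m + 243 = 198
⇒ m = 3.

3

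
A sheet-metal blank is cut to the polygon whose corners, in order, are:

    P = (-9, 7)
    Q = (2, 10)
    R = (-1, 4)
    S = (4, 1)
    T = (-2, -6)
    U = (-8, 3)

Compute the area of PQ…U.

104

P→Q: (-9)(10) − (2)(7) = -104
Q→R: (2)(4) − (-1)(10) = 18
R→S: (-1)(1) − (4)(4) = -17
S→T: (4)(-6) − (-2)(1) = -22
T→U: (-2)(3) − (-8)(-6) = -54
U→P: (-8)(7) − (-9)(3) = -29
Σ = -208
Area = |Σ|/2 = 104.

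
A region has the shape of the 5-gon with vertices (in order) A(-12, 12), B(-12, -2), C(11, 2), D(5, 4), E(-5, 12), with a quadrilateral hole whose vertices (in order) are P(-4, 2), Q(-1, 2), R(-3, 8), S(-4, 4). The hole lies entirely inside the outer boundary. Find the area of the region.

172

Outer boundary:
Apply the shoelace formula: 2A = Σ (x_i·y_{i+1} − x_{i+1}·y_i), indices taken mod 5.
Σ = (168) + (-2) + (34) + (80) + (84) = 364
Area = |Σ|/2 = 182.
Hole:
Σ = (-6) + (-2) + (20) + (8) = 20
Area = |Σ|/2 = 10.
Net area = 182 − 10 = 172.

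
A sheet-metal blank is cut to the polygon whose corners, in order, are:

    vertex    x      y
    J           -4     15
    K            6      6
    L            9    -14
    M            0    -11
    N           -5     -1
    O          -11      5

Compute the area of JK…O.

293.5

Apply the shoelace formula: 2A = Σ (x_i·y_{i+1} − x_{i+1}·y_i), indices taken mod 6.
Cross-terms: -114, -138, -99, -55, -36, -145  ⇒  Σ = -587
Area = |Σ|/2 = 293.5.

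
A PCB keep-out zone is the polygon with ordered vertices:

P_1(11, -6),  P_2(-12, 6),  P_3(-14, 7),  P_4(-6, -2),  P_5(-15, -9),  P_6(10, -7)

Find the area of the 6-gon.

Apply the shoelace (surveyor's) formula: 2A = Σ (x_i·y_{i+1} − x_{i+1}·y_i), indices taken mod 6.
Σ = (-6) + (0) + (70) + (24) + (195) + (17) = 300
Area = |Σ|/2 = 150.

150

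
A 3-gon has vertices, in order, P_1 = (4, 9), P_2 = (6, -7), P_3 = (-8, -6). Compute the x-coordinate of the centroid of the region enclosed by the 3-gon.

Apply the surveyor's formula. First the cross-terms c_i = x_i·y_{i+1} − x_{i+1}·y_i:
  -82, -92, -48  ⇒  2A = -222, A = -111.
Then Σ (x_i + x_{i+1})·c_i = -444, so x̄ = -444 / (6·(-111)) = 2/3.

2/3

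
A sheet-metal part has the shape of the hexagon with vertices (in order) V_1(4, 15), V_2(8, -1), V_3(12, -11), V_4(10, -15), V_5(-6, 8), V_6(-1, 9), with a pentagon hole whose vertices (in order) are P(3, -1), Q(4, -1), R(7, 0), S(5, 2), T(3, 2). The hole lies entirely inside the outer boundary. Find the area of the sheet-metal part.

180

Outer boundary:
Apply the shoelace (surveyor's) formula: 2A = Σ (x_i·y_{i+1} − x_{i+1}·y_i), indices taken mod 6.
Cross-terms: -124, -76, -70, -10, -46, -51  ⇒  Σ = -377
Area = |Σ|/2 = 188.5.
Hole:
Cross-terms: 1, 7, 14, 4, -9  ⇒  Σ = 17
Area = |Σ|/2 = 8.5.
Net area = 188.5 − 8.5 = 180.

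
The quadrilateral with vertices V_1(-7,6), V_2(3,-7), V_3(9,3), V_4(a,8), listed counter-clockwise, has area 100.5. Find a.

-10

The doubled signed area Σ (x_i y_{i+1} − x_{i+1} y_i) is linear in a.
With a=0 it equals 231; the coefficient of a is 3 (from the two edges through V_4).
So 3·a + 231 = 2·100.5 = 201 ⇒ a = -10.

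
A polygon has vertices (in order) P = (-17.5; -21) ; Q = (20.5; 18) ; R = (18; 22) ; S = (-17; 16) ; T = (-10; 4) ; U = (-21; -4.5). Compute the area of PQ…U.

P→Q: (-17.5)(18) − (20.5)(-21) = 115.5
Q→R: (20.5)(22) − (18)(18) = 127
R→S: (18)(16) − (-17)(22) = 662
S→T: (-17)(4) − (-10)(16) = 92
T→U: (-10)(-4.5) − (-21)(4) = 129
U→P: (-21)(-21) − (-17.5)(-4.5) = 362.25
Σ = 1487.75
Area = |Σ|/2 = 743.875.

743.875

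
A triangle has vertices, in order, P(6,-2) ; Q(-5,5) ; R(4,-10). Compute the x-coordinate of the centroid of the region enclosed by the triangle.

Apply the shoelace formula. First the cross-terms c_i = x_i·y_{i+1} − x_{i+1}·y_i:
  20, 30, 52  ⇒  2A = 102, A = 51.
Then Σ (x_i + x_{i+1})·c_i = 510, so x̄ = 510 / (6·51) = 5/3.

5/3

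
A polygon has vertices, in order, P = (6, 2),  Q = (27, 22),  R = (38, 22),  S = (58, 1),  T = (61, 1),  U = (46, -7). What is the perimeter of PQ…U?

|PQ| = √((21)² + (20)²) = √841 = 29
|QR| = √((11)² + (0)²) = √121 = 11
|RS| = √((20)² + (-21)²) = √841 = 29
|ST| = √((3)² + (0)²) = √9 = 3
|TU| = √((-15)² + (-8)²) = √289 = 17
|UP| = √((-40)² + (9)²) = √1681 = 41
Perimeter = 29 + 11 + 29 + 3 + 17 + 41 = 130.

130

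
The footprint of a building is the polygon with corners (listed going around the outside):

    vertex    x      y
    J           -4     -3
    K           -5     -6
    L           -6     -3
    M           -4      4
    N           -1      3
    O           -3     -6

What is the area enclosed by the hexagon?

28

Apply Gauss's area formula: 2A = Σ (x_i·y_{i+1} − x_{i+1}·y_i), indices taken mod 6.
Σ = (9) + (-21) + (-36) + (-8) + (15) + (-15) = -56
Area = |Σ|/2 = 28.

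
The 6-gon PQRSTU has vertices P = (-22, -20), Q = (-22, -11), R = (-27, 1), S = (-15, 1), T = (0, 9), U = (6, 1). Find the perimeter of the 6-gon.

96

|PQ| = √((0)² + (9)²) = √81 = 9
|QR| = √((-5)² + (12)²) = √169 = 13
|RS| = √((12)² + (0)²) = √144 = 12
|ST| = √((15)² + (8)²) = √289 = 17
|TU| = √((6)² + (-8)²) = √100 = 10
|UP| = √((-28)² + (-21)²) = √1225 = 35
Perimeter = 9 + 13 + 12 + 17 + 10 + 35 = 96.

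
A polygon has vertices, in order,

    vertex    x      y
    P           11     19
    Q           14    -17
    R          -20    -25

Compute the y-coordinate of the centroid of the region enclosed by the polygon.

-23/3

Apply the shoelace formula. First the cross-terms c_i = x_i·y_{i+1} − x_{i+1}·y_i:
  -453, -690, -105  ⇒  2A = -1248, A = -624.
Then Σ (y_i + y_{i+1})·c_i = 28704, so ȳ = 28704 / (6·(-624)) = -23/3.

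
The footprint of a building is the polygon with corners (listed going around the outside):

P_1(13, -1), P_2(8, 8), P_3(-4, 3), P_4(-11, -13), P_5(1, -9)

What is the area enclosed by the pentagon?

Apply Gauss's area formula: 2A = Σ (x_i·y_{i+1} − x_{i+1}·y_i), indices taken mod 5.
Σ = (112) + (56) + (85) + (112) + (116) = 481
Area = |Σ|/2 = 240.5.

240.5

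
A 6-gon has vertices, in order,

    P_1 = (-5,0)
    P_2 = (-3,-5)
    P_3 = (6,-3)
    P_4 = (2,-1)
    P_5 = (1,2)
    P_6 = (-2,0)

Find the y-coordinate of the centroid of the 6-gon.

-424/219

Apply the shoelace formula. First the cross-terms c_i = x_i·y_{i+1} − x_{i+1}·y_i:
  25, 39, 0, 5, 4, 0  ⇒  2A = 73, A = 36.5.
Then Σ (y_i + y_{i+1})·c_i = -424, so ȳ = -424 / (6·36.5) = -424/219.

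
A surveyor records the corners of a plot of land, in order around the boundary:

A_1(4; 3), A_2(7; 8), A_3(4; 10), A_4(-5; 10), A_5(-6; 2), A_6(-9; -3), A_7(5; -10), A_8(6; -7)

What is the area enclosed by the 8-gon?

Apply the shoelace formula: 2A = Σ (x_i·y_{i+1} − x_{i+1}·y_i), indices taken mod 8.
Σ = (11) + (38) + (90) + (50) + (36) + (105) + (25) + (46) = 401
Area = |Σ|/2 = 200.5.

200.5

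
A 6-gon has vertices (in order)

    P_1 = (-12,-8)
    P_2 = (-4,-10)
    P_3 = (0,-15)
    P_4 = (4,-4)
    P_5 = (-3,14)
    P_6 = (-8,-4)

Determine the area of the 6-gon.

Apply the shoelace (surveyor's) formula: 2A = Σ (x_i·y_{i+1} − x_{i+1}·y_i), indices taken mod 6.
Σ = (88) + (60) + (60) + (44) + (124) + (16) = 392
Area = |Σ|/2 = 196.

196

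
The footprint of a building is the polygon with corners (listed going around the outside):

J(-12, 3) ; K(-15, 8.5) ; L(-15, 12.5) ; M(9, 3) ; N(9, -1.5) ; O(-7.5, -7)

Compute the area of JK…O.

247.875

Apply the shoelace formula: 2A = Σ (x_i·y_{i+1} − x_{i+1}·y_i), indices taken mod 6.
Cross-terms: -57, -60, -157.5, -40.5, -74.25, -106.5  ⇒  Σ = -495.75
Area = |Σ|/2 = 247.875.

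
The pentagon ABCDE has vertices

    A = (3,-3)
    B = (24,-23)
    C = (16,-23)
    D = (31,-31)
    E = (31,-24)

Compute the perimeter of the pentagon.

|AB| = √((21)² + (-20)²) = √841 = 29
|BC| = √((-8)² + (0)²) = √64 = 8
|CD| = √((15)² + (-8)²) = √289 = 17
|DE| = √((0)² + (7)²) = √49 = 7
|EA| = √((-28)² + (21)²) = √1225 = 35
Perimeter = 29 + 8 + 17 + 7 + 35 = 96.

96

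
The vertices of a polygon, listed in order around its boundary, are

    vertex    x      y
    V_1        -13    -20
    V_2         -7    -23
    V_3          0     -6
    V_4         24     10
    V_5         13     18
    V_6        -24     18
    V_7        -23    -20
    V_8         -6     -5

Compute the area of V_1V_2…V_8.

1128.5

Σ = (159) + (42) + (144) + (302) + (666) + (894) + (-5) + (55) = 2257
Area = |Σ|/2 = 1128.5.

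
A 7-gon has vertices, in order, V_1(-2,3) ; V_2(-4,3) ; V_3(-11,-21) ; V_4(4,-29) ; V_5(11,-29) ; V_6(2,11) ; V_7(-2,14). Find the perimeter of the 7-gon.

108

|V_1V_2| = √((-2)² + (0)²) = √4 = 2
|V_2V_3| = √((-7)² + (-24)²) = √625 = 25
|V_3V_4| = √((15)² + (-8)²) = √289 = 17
|V_4V_5| = √((7)² + (0)²) = √49 = 7
|V_5V_6| = √((-9)² + (40)²) = √1681 = 41
|V_6V_7| = √((-4)² + (3)²) = √25 = 5
|V_7V_1| = √((0)² + (-11)²) = √121 = 11
Perimeter = 2 + 25 + 17 + 7 + 41 + 5 + 11 = 108.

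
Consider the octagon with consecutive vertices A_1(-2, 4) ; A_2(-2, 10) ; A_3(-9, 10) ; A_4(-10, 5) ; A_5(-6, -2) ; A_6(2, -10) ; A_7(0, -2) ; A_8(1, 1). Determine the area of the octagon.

115.5

Apply the shoelace (surveyor's) formula: 2A = Σ (x_i·y_{i+1} − x_{i+1}·y_i), indices taken mod 8.
Cross-terms: -12, 70, 55, 50, 64, -4, 2, 6  ⇒  Σ = 231
Area = |Σ|/2 = 115.5.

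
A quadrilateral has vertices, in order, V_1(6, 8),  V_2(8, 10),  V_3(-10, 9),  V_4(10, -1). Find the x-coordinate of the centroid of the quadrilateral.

488/261

Apply the shoelace (surveyor's) formula. First the cross-terms c_i = x_i·y_{i+1} − x_{i+1}·y_i:
  -4, 172, -80, 86  ⇒  2A = 174, A = 87.
Then Σ (x_i + x_{i+1})·c_i = 976, so x̄ = 976 / (6·87) = 488/261.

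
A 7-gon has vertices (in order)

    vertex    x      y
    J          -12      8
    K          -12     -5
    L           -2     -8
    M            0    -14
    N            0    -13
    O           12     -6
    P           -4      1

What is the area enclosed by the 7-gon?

Σ = (156) + (86) + (28) + (0) + (156) + (-12) + (-20) = 394
Area = |Σ|/2 = 197.

197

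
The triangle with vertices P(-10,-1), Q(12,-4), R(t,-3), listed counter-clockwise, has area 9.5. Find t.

The doubled signed area Σ (x_i y_{i+1} − x_{i+1} y_i) is linear in t.
With t=0 it equals -14; the coefficient of t is 3 (from the two edges through R).
So 3·t + -14 = 2·9.5 = 19 ⇒ t = 11.

11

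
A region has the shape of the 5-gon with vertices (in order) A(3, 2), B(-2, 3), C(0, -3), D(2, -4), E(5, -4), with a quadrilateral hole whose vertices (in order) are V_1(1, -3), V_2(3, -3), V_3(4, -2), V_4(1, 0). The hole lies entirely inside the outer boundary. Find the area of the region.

24

Outer boundary:
Apply the shoelace (surveyor's) formula: 2A = Σ (x_i·y_{i+1} − x_{i+1}·y_i), indices taken mod 5.
Σ = (13) + (6) + (6) + (12) + (22) = 59
Area = |Σ|/2 = 29.5.
Hole:
Apply the surveyor's formula: 2A = Σ (x_i·y_{i+1} − x_{i+1}·y_i), indices taken mod 4.
Σ = (6) + (6) + (2) + (-3) = 11
Area = |Σ|/2 = 5.5.
Net area = 29.5 − 5.5 = 24.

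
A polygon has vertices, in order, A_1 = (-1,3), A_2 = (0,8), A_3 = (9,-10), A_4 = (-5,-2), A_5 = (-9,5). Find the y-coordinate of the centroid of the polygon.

-63/71

Apply the shoelace formula. First the cross-terms c_i = x_i·y_{i+1} − x_{i+1}·y_i:
  -8, -72, -68, -43, -22  ⇒  2A = -213, A = -106.5.
Then Σ (y_i + y_{i+1})·c_i = 567, so ȳ = 567 / (6·(-106.5)) = -63/71.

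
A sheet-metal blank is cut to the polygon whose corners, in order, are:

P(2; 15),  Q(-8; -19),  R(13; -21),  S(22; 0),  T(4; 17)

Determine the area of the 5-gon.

Cross-terms: 82, 415, 462, 374, 26  ⇒  Σ = 1359
Area = |Σ|/2 = 679.5.

679.5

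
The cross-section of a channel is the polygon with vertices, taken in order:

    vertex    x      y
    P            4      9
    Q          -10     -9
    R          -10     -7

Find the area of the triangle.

Apply the shoelace (surveyor's) formula: 2A = Σ (x_i·y_{i+1} − x_{i+1}·y_i), indices taken mod 3.
Cross-terms: 54, -20, -62  ⇒  Σ = -28
Area = |Σ|/2 = 14.

14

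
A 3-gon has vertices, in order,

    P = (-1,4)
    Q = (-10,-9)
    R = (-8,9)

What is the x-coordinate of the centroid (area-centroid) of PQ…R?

Apply the shoelace formula. First the cross-terms c_i = x_i·y_{i+1} − x_{i+1}·y_i:
  49, -162, -23  ⇒  2A = -136, A = -68.
Then Σ (x_i + x_{i+1})·c_i = 2584, so x̄ = 2584 / (6·(-68)) = -19/3.

-19/3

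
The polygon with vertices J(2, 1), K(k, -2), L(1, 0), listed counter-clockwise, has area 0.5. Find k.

The doubled signed area Σ (x_i y_{i+1} − x_{i+1} y_i) is linear in k.
With k=0 it equals -1; the coefficient of k is -1 (from the two edges through K).
So -1·k + -1 = 2·0.5 = 1 ⇒ k = -2.

-2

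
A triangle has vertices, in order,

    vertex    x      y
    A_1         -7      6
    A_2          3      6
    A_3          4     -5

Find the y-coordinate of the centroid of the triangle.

7/3

Apply the shoelace (surveyor's) formula. First the cross-terms c_i = x_i·y_{i+1} − x_{i+1}·y_i:
  -60, -39, -11  ⇒  2A = -110, A = -55.
Then Σ (y_i + y_{i+1})·c_i = -770, so ȳ = -770 / (6·(-55)) = 7/3.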